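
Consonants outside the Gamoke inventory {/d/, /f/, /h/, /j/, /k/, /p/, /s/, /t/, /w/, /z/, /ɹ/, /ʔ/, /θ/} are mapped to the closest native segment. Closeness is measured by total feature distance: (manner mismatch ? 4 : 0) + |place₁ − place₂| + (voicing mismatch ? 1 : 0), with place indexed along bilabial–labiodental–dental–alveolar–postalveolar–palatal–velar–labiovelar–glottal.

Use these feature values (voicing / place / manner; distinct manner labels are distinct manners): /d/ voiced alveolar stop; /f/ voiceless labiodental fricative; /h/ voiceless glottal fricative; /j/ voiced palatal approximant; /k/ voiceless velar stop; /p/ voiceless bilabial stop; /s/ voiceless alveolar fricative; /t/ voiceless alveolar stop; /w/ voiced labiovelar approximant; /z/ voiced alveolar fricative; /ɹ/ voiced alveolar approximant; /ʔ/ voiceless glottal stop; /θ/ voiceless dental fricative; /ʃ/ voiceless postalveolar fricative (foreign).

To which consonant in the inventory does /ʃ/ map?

/s/ is closest: same manner (fricative), place distance 1 (postalveolar→alveolar), same voicing; total 1. Next closest is /z/ at distance 2.

s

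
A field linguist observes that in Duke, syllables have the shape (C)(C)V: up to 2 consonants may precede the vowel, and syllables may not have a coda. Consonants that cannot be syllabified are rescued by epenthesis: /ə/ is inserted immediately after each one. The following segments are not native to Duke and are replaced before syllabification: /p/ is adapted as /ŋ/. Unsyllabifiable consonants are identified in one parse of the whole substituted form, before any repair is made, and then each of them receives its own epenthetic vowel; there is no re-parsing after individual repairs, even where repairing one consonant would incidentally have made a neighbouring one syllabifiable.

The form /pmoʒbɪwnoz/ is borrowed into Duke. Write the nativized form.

Substitution: /p/ → /ŋ/, giving /ŋmoʒbɪwnoz/.
Syllabifying with onset maximization leaves /z/ stranded (no codas are permitted; onsets may contain at most 2 consonants).
Each unlicensed consonant becomes the onset of a new syllable: /z/ → /zə/.

ŋmoʒbɪwnozə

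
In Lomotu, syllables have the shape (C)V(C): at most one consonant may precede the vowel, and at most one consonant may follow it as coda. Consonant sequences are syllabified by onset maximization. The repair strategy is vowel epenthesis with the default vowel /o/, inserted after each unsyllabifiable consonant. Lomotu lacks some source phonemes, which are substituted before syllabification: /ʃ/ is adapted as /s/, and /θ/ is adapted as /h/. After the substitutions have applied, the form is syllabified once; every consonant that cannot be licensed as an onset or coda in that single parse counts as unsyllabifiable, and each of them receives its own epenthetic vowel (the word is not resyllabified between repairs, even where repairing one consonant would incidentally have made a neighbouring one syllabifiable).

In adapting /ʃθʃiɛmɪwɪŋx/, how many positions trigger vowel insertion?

After substitution the input is /shsiɛmɪwɪŋx/.
The unsyllabifiable consonants are /s/, /h/, /x/; each receives one epenthetic vowel.

3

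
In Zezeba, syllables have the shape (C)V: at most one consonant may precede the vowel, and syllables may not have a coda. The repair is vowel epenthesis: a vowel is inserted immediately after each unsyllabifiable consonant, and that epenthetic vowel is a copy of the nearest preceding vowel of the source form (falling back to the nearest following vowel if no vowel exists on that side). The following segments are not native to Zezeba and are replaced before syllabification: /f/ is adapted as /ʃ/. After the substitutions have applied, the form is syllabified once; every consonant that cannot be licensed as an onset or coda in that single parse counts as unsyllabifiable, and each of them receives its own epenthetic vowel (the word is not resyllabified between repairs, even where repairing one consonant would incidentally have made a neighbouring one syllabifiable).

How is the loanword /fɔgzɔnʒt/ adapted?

Substitution: /f/ → /ʃ/, giving /ʃɔgzɔnʒt/.
The consonants /g/, /n/, /ʒ/, /t/ cannot be parsed into a legal (C)V syllable (no codas are permitted; onsets are limited to one consonant).
Inserting the epenthetic vowel yields /g/ → /gɔ/, /n/ → /nɔ/, /ʒ/ → /ʒɔ/, /t/ → /tɔ/.

ʃɔgɔzɔnɔʒɔtɔ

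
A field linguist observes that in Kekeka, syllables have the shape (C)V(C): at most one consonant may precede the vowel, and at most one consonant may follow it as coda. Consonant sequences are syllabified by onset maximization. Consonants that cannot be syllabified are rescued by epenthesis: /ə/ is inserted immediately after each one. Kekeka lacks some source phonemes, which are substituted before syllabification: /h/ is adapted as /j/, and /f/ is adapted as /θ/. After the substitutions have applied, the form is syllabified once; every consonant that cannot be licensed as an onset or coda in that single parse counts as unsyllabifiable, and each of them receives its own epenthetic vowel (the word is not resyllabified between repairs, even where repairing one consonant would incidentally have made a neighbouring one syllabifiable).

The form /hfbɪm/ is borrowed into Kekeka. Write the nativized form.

jəθəbɪm

Substitution: /h/ → /j/, /f/ → /θ/, giving /jθbɪm/.
The consonants /j/, /θ/ cannot be parsed into a legal (C)V(C) syllable (at most one coda consonant is licensed; onsets are limited to one consonant).
Inserting the epenthetic vowel yields /j/ → /jə/, /θ/ → /θə/.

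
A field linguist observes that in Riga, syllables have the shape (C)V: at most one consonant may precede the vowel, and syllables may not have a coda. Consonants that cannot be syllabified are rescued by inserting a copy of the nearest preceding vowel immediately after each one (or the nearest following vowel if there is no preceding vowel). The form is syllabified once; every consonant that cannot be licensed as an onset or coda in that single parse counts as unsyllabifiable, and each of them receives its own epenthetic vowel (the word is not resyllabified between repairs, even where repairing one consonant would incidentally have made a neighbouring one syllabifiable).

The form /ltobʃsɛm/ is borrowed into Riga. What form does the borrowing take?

lotoboʃosɛmɛ

Syllabifying with onset maximization leaves /l/, /b/, /ʃ/, /m/ stranded (no codas are permitted; onsets are limited to one consonant).
Inserting the epenthetic vowel yields /l/ → /lo/, /b/ → /bo/, /ʃ/ → /ʃo/, /m/ → /mɛ/.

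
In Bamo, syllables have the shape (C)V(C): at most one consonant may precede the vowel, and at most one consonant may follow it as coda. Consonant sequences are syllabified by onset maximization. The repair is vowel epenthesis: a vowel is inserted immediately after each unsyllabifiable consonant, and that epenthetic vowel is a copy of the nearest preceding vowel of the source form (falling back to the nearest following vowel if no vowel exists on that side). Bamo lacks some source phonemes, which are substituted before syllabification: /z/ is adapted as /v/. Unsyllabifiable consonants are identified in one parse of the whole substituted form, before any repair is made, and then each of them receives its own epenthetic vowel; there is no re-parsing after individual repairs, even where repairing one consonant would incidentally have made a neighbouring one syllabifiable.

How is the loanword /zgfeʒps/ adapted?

vegefeʒpese

Substitution: /z/ → /v/, giving /vgfeʒps/.
Under (C)V(C), the unsyllabifiable consonants are /v/, /g/, /p/, /s/ (at most one coda consonant is licensed; onsets are limited to one consonant).
Epenthesis after each stranded consonant: /v/ → /ve/, /g/ → /ge/, /p/ → /pe/, /s/ → /se/.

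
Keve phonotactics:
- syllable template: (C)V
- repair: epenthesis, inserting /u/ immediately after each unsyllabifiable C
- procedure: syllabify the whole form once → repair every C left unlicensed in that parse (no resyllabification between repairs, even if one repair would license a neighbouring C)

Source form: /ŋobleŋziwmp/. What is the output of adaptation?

ŋobuleŋuziwumupu

Syllabifying with onset maximization leaves /b/, /ŋ/, /w/, /m/, /p/ stranded (no codas are permitted; onsets are limited to one consonant).
Epenthesis after each stranded consonant: /b/ → /bu/, /ŋ/ → /ŋu/, /w/ → /wu/, /m/ → /mu/, /p/ → /pu/.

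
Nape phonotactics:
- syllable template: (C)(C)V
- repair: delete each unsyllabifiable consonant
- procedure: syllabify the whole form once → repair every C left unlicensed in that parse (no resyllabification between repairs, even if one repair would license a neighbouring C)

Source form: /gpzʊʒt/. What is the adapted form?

pzʊ

Under (C)(C)V, the unsyllabifiable consonants are /g/, /ʒ/, /t/ (no codas are permitted; onsets may contain at most 2 consonants).
Deleting the stranded consonants removes /g/, /ʒ/, /t/.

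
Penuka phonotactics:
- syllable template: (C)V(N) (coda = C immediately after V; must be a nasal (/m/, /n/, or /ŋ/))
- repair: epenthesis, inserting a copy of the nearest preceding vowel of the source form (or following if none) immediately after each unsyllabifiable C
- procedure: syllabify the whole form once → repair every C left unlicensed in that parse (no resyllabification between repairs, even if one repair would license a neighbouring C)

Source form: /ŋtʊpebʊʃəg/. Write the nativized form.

Syllabifying with onset maximization leaves /ŋ/, /g/ stranded (only a nasal (/m/, /n/, or /ŋ/) is licensed in coda position; onsets are limited to one consonant).
Each unlicensed consonant becomes the onset of a new syllable: /ŋ/ → /ŋʊ/, /g/ → /gə/.

ŋʊtʊpebʊʃəgə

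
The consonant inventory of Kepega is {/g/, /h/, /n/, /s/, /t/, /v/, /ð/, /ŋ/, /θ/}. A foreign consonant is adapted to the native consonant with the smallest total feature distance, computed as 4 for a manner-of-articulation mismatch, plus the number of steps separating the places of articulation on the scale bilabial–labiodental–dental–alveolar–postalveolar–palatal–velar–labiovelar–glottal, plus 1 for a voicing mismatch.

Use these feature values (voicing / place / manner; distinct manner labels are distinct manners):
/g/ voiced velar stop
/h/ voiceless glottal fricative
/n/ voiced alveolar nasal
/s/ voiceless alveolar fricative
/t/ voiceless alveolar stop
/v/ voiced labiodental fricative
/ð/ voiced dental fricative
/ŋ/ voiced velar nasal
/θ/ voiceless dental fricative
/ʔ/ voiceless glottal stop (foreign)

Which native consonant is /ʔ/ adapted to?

g

/g/ is closest: same manner (stop), place distance 2 (glottal→velar), voicing differs (+1); total 3. Next closest is /h/ at distance 4.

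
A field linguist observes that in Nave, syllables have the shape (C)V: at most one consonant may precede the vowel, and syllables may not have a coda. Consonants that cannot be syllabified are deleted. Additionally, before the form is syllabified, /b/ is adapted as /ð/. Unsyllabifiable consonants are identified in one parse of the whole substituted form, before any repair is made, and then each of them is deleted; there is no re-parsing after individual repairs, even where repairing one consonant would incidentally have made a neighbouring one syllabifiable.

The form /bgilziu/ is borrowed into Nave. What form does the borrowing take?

giziu

Substitution: /b/ → /ð/, giving /ðgilziu/.
Syllabifying with onset maximization leaves /ð/, /l/ stranded (no codas are permitted; onsets are limited to one consonant).
Each unlicensed consonant is deleted: /ð/, /l/.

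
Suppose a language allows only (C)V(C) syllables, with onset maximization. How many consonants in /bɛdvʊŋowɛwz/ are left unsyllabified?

Under (C)V(C), the unsyllabifiable consonants are /z/ (at most one coda consonant is licensed; onsets are limited to one consonant).

1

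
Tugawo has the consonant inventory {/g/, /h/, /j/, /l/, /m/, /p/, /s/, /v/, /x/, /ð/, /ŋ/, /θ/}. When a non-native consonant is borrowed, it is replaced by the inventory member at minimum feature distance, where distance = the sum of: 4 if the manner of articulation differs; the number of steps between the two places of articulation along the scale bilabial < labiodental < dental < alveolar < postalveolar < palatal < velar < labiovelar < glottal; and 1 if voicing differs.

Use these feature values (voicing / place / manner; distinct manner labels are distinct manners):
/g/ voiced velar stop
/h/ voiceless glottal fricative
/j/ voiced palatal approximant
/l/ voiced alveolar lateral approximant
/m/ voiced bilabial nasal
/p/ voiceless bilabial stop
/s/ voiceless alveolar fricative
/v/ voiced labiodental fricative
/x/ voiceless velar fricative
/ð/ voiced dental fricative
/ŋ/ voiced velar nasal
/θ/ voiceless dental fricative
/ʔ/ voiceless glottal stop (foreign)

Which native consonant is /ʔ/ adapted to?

/g/ is closest: same manner (stop), place distance 2 (glottal→velar), voicing differs (+1); total 3. Next closest is /h/ at distance 4.

g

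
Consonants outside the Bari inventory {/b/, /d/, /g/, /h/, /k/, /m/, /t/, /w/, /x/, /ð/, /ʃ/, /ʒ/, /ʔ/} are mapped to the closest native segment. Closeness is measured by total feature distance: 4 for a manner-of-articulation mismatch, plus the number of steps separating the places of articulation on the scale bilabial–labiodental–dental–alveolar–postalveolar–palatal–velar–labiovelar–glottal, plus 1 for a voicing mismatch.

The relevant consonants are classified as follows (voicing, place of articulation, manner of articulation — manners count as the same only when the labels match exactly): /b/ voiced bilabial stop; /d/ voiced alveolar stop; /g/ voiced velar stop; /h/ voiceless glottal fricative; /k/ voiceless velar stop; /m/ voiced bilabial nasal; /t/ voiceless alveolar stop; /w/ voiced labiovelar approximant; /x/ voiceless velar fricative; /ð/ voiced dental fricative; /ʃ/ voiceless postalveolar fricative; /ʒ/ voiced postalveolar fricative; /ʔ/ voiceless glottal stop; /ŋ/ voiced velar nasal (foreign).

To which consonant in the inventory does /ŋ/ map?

/g/ is closest: manner differs (nasal→stop, +4), place distance 0 (velar→velar), same voicing; total 4. Next closest is /k/ at distance 5.

g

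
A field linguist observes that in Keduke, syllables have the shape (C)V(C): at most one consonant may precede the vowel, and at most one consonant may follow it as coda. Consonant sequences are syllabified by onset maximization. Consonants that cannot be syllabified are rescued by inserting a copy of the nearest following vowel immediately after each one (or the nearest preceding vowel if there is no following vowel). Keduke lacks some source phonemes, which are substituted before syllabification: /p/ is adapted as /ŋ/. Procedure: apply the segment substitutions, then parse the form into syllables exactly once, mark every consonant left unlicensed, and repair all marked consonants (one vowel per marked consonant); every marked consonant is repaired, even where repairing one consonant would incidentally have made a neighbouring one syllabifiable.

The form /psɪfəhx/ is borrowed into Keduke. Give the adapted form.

ŋɪsɪfəhxə

Substitution: /p/ → /ŋ/, giving /ŋsɪfəhx/.
The consonants /ŋ/, /x/ cannot be parsed into a legal (C)V(C) syllable (at most one coda consonant is licensed; onsets are limited to one consonant).
Each unlicensed consonant becomes the onset of a new syllable: /ŋ/ → /ŋɪ/, /x/ → /xə/.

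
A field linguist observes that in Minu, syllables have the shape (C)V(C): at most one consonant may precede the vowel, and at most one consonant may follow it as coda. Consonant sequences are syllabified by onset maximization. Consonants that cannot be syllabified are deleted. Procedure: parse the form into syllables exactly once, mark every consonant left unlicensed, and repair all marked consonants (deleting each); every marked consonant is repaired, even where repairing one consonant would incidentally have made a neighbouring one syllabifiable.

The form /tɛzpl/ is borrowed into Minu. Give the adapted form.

tɛz

Syllabifying with onset maximization leaves /p/, /l/ stranded (at most one coda consonant is licensed; onsets are limited to one consonant).
Each unlicensed consonant is deleted: /p/, /l/.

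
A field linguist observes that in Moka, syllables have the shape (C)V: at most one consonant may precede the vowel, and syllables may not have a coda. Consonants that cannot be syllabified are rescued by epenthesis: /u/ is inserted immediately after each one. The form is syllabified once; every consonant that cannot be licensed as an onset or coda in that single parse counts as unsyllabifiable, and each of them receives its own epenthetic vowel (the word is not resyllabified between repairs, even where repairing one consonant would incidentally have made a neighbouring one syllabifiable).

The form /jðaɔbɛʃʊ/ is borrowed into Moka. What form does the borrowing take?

juðaɔbɛʃʊ

The consonants /j/ cannot be parsed into a legal (C)V syllable (no codas are permitted; onsets are limited to one consonant).
Epenthesis after each stranded consonant: /j/ → /ju/.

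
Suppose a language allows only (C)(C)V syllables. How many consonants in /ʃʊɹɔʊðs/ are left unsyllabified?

The consonants /ð/, /s/ cannot be parsed into a legal (C)(C)V syllable (no codas are permitted; onsets may contain at most 2 consonants).

2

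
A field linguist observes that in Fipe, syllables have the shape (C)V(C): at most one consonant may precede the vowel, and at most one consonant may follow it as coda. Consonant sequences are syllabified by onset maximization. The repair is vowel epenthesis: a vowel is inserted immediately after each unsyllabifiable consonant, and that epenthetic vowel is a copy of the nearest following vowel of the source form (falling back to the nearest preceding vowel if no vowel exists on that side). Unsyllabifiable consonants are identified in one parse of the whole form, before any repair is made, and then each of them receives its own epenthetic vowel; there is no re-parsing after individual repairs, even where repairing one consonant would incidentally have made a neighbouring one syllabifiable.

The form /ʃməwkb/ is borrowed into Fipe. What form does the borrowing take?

ʃəməwkəbə

Syllabifying with onset maximization leaves /ʃ/, /k/, /b/ stranded (at most one coda consonant is licensed; onsets are limited to one consonant).
Inserting the epenthetic vowel yields /ʃ/ → /ʃə/, /k/ → /kə/, /b/ → /bə/.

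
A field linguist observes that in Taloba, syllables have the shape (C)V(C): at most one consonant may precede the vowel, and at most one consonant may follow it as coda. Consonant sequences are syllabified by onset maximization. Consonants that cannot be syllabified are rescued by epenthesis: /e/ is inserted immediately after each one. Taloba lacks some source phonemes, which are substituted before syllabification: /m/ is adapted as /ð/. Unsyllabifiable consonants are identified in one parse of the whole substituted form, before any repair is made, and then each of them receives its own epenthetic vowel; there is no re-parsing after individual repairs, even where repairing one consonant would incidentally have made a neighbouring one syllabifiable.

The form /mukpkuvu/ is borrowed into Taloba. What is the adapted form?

ðukpekuvu

Substitution: /m/ → /ð/, giving /ðukpkuvu/.
The consonants /p/ cannot be parsed into a legal (C)V(C) syllable (at most one coda consonant is licensed; onsets are limited to one consonant).
Inserting the epenthetic vowel yields /p/ → /pe/.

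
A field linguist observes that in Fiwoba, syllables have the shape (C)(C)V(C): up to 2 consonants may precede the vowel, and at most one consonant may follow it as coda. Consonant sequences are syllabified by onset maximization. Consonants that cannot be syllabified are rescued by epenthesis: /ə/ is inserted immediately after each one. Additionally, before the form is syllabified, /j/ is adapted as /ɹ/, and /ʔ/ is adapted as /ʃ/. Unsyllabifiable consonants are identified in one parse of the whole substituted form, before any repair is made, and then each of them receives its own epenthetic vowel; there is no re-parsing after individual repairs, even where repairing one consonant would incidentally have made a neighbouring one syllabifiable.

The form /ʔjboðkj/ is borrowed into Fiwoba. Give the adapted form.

ʃəɹboðkəɹə

Substitution: /ʔ/ → /ʃ/, /j/ → /ɹ/, giving /ʃɹboðkɹ/.
Syllabifying with onset maximization leaves /ʃ/, /k/, /ɹ/ stranded (at most one coda consonant is licensed; onsets may contain at most 2 consonants).
Epenthesis after each stranded consonant: /ʃ/ → /ʃə/, /k/ → /kə/, /ɹ/ → /ɹə/.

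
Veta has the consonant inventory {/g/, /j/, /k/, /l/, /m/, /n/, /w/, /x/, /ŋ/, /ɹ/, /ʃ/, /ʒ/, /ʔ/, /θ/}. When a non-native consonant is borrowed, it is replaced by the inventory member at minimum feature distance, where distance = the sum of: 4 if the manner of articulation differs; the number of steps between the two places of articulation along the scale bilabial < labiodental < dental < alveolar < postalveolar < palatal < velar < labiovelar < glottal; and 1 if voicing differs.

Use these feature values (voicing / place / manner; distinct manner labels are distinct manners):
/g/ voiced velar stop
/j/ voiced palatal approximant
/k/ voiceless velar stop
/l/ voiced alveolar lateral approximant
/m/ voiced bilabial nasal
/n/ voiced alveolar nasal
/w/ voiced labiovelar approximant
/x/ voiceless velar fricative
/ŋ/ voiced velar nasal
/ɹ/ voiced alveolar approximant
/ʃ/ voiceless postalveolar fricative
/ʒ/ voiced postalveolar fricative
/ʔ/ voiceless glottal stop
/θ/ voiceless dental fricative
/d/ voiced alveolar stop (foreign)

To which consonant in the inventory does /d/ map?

/g/ is closest: same manner (stop), place distance 3 (alveolar→velar), same voicing; total 3. Next closest is /k/ at distance 4.

g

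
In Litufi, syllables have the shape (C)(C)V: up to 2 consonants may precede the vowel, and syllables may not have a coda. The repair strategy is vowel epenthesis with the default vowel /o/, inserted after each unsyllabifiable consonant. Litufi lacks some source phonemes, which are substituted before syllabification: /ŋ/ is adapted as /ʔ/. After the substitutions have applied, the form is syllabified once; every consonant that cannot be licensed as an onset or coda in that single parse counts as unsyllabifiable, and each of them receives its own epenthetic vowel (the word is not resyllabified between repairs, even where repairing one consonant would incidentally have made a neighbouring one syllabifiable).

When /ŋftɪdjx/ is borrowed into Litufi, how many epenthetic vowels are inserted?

After substitution the input is /ʔftɪdjx/.
The unsyllabifiable consonants are /ʔ/, /d/, /j/, /x/; each receives one epenthetic vowel.

4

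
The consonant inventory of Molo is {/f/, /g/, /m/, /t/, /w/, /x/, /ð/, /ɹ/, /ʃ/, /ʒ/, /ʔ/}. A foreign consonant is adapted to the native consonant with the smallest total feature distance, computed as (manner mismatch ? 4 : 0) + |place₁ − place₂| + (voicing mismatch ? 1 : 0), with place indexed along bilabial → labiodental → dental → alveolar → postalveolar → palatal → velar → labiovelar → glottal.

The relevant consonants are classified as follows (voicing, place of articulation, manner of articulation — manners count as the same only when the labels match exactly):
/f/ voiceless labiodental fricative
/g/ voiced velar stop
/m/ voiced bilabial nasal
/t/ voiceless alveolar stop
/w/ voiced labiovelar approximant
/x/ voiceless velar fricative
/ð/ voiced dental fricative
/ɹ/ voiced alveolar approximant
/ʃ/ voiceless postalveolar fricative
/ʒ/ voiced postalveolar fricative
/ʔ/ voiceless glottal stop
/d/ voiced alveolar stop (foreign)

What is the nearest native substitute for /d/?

t

/t/ is closest: same manner (stop), place distance 0 (alveolar→alveolar), voicing differs (+1); total 1. Next closest is /g/ at distance 3.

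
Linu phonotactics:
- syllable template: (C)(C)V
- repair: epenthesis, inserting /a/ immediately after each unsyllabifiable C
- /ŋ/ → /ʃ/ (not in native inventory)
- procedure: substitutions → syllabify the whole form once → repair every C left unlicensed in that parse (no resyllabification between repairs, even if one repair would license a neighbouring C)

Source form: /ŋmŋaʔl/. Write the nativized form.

Substitution: /ŋ/ → /ʃ/, giving /ʃmʃaʔl/.
Syllabifying with onset maximization leaves /ʃ/, /ʔ/, /l/ stranded (no codas are permitted; onsets may contain at most 2 consonants).
Each unlicensed consonant becomes the onset of a new syllable: /ʃ/ → /ʃa/, /ʔ/ → /ʔa/, /l/ → /la/.

ʃamʃaʔala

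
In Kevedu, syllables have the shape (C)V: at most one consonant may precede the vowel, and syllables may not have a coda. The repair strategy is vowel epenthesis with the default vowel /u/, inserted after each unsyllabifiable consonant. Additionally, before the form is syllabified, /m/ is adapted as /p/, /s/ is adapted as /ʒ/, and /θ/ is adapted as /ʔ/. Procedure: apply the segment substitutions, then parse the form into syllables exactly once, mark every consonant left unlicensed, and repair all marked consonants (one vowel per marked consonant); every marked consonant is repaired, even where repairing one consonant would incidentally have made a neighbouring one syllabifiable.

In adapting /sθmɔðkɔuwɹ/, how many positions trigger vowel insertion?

After substitution the input is /ʒʔpɔðkɔuwɹ/.
The unsyllabifiable consonants are /ʒ/, /ʔ/, /ð/, /w/, /ɹ/; each receives one epenthetic vowel.

5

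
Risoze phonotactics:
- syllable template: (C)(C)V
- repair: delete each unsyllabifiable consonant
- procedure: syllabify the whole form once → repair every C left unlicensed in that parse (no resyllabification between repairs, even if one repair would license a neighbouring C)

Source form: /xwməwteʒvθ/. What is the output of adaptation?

wməwte

The consonants /x/, /ʒ/, /v/, /θ/ cannot be parsed into a legal (C)(C)V syllable (no codas are permitted; onsets may contain at most 2 consonants).
Deleting the stranded consonants removes /x/, /ʒ/, /v/, /θ/.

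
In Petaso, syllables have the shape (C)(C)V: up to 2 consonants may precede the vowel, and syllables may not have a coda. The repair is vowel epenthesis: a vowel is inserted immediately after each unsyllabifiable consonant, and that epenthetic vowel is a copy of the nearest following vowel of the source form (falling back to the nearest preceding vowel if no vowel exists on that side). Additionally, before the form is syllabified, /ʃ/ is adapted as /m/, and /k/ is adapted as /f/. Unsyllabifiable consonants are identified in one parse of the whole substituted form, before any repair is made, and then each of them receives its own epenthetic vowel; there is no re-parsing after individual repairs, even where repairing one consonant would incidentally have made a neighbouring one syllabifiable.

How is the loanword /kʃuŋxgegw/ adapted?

Substitution: /k/ → /f/, /ʃ/ → /m/, giving /fmuŋxgegw/.
The consonants /ŋ/, /g/, /w/ cannot be parsed into a legal (C)(C)V syllable (no codas are permitted; onsets may contain at most 2 consonants).
Epenthesis after each stranded consonant: /ŋ/ → /ŋe/, /g/ → /ge/, /w/ → /we/.

fmuŋexgegewe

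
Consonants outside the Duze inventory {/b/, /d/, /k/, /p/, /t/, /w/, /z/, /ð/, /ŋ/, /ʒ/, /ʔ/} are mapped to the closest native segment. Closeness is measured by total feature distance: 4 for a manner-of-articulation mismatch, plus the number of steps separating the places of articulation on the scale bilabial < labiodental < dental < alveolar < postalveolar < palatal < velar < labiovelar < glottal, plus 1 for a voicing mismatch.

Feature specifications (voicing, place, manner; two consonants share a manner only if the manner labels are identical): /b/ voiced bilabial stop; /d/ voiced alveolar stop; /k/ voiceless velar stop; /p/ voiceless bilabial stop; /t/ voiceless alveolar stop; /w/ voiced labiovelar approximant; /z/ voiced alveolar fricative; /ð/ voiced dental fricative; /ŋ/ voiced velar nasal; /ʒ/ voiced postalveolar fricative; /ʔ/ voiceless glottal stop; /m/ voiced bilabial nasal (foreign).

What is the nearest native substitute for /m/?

/b/ is closest: manner differs (nasal→stop, +4), place distance 0 (bilabial→bilabial), same voicing; total 4. Next closest is /p/ at distance 5.

b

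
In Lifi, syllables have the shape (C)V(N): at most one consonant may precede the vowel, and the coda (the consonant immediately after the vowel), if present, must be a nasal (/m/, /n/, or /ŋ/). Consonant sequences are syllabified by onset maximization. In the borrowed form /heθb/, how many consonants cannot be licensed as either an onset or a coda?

2

Under (C)V(N), the unsyllabifiable consonants are /θ/, /b/ (only a nasal (/m/, /n/, or /ŋ/) is licensed in coda position; onsets are limited to one consonant).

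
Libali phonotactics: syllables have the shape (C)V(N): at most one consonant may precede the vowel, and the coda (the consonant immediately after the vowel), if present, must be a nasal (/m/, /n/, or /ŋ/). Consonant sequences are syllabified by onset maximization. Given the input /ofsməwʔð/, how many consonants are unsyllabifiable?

5

Syllabifying with onset maximization leaves /f/, /s/, /w/, /ʔ/, /ð/ stranded (only a nasal (/m/, /n/, or /ŋ/) is licensed in coda position; onsets are limited to one consonant).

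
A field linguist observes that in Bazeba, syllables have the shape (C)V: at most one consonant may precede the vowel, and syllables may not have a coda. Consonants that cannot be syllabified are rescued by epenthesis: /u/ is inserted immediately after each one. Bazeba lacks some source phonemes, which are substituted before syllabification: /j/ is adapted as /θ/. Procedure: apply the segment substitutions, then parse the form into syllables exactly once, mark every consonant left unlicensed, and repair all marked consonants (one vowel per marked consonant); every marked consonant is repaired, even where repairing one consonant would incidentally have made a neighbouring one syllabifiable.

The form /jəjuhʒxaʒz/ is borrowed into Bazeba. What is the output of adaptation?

θəθuhuʒuxaʒuzu

Substitution: /j/ → /θ/, giving /θəθuhʒxaʒz/.
The consonants /h/, /ʒ/, /ʒ/, /z/ cannot be parsed into a legal (C)V syllable (no codas are permitted; onsets are limited to one consonant).
Each unlicensed consonant becomes the onset of a new syllable: /h/ → /hu/, /ʒ/ → /ʒu/, /ʒ/ → /ʒu/, /z/ → /zu/.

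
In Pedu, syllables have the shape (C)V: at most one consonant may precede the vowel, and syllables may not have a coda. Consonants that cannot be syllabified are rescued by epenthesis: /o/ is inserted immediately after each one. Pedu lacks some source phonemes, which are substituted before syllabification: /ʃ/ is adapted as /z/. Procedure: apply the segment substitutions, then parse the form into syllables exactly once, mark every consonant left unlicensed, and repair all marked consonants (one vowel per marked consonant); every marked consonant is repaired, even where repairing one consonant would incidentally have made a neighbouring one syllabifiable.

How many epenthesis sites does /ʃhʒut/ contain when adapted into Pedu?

After substitution the input is /zhʒut/.
The unsyllabifiable consonants are /z/, /h/, /t/; each receives one epenthetic vowel.

3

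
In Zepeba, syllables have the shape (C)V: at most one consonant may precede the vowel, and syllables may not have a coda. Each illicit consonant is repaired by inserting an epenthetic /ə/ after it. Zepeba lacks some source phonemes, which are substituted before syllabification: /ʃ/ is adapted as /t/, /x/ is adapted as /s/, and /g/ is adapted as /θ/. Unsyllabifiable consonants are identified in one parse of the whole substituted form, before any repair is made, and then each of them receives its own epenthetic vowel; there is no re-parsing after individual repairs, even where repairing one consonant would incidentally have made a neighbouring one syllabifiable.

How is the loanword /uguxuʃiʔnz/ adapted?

uθusutiʔənəzə

Substitution: /g/ → /θ/, /x/ → /s/, /ʃ/ → /t/, giving /uθusutiʔnz/.
Under (C)V, the unsyllabifiable consonants are /ʔ/, /n/, /z/ (no codas are permitted; onsets are limited to one consonant).
Each unlicensed consonant becomes the onset of a new syllable: /ʔ/ → /ʔə/, /n/ → /nə/, /z/ → /zə/.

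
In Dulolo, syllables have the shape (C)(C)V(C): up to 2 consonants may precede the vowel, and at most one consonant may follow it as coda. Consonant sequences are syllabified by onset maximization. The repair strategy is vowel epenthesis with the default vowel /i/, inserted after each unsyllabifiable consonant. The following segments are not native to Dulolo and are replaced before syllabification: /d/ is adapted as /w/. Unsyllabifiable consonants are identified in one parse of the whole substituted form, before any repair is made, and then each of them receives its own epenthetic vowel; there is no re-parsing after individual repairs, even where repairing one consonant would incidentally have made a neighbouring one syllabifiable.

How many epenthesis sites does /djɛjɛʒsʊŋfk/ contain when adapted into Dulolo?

2

After substitution the input is /wjɛjɛʒsʊŋfk/.
The unsyllabifiable consonants are /f/, /k/; each receives one epenthetic vowel.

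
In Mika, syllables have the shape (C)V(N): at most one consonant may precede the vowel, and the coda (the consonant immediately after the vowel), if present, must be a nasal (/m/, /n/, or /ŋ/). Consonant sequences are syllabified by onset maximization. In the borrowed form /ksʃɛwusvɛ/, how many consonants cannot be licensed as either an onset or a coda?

Under (C)V(N), the unsyllabifiable consonants are /k/, /s/, /s/ (only a nasal (/m/, /n/, or /ŋ/) is licensed in coda position; onsets are limited to one consonant).

3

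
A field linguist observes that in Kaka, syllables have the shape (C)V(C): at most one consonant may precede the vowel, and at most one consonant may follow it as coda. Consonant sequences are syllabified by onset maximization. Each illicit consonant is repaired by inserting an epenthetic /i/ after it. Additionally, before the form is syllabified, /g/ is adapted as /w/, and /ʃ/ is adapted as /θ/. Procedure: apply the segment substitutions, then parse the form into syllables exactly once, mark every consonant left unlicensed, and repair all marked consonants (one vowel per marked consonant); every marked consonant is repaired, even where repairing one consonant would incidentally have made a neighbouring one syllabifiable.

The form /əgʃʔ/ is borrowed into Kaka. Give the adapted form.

Substitution: /g/ → /w/, /ʃ/ → /θ/, giving /əwθʔ/.
Under (C)V(C), the unsyllabifiable consonants are /θ/, /ʔ/ (at most one coda consonant is licensed; onsets are limited to one consonant).
Each unlicensed consonant becomes the onset of a new syllable: /θ/ → /θi/, /ʔ/ → /ʔi/.

əwθiʔi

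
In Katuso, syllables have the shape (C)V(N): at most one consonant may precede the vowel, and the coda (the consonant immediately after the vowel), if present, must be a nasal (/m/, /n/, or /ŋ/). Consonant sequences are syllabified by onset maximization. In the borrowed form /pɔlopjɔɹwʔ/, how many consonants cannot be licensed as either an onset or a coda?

The consonants /p/, /ɹ/, /w/, /ʔ/ cannot be parsed into a legal (C)V(N) syllable (only a nasal (/m/, /n/, or /ŋ/) is licensed in coda position; onsets are limited to one consonant).

4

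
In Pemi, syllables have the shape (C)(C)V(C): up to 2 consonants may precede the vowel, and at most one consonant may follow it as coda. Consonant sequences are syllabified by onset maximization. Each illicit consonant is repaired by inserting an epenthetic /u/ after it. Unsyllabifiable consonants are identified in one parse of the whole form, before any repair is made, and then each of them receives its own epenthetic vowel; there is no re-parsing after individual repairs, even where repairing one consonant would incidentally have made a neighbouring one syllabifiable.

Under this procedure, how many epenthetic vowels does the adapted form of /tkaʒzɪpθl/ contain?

The unsyllabifiable consonants are /θ/, /l/; each receives one epenthetic vowel.

2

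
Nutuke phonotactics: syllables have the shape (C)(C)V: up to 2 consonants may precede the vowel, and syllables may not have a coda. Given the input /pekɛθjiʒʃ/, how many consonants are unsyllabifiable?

2

Syllabifying with onset maximization leaves /ʒ/, /ʃ/ stranded (no codas are permitted; onsets may contain at most 2 consonants).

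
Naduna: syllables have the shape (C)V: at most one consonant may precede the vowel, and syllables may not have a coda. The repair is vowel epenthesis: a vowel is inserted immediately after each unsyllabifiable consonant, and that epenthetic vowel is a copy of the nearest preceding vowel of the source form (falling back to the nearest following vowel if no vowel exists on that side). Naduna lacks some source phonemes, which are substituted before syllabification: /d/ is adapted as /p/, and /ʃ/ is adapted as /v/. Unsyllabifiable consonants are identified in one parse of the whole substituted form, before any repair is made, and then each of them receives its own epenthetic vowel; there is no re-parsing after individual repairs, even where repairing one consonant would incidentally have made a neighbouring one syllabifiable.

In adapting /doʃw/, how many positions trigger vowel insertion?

2

After substitution the input is /povw/.
The unsyllabifiable consonants are /v/, /w/; each receives one epenthetic vowel.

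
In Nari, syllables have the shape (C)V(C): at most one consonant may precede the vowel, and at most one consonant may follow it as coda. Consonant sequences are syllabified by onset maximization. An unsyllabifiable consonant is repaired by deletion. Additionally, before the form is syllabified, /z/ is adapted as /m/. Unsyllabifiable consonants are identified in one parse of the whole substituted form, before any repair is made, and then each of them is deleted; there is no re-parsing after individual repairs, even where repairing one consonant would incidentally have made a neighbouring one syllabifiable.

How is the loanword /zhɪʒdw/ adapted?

hɪʒ

Substitution: /z/ → /m/, giving /mhɪʒdw/.
The consonants /m/, /d/, /w/ cannot be parsed into a legal (C)V(C) syllable (at most one coda consonant is licensed; onsets are limited to one consonant).
Each unlicensed consonant is deleted: /m/, /d/, /w/.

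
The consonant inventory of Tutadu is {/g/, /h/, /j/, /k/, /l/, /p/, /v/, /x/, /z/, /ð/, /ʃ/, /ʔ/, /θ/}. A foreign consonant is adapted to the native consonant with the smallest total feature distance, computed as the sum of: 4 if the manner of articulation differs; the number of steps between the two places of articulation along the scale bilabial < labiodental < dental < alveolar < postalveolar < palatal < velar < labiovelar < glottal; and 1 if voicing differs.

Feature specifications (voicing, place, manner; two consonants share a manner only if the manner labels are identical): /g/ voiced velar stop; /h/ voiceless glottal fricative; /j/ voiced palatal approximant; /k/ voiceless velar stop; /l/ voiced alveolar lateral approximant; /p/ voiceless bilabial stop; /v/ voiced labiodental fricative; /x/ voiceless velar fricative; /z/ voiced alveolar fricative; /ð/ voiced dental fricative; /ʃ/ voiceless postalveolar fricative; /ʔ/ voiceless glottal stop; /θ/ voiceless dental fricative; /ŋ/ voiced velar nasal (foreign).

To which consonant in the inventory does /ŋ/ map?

/g/ is closest: manner differs (nasal→stop, +4), place distance 0 (velar→velar), same voicing; total 4. Next closest is /j/ at distance 5.

g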